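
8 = 8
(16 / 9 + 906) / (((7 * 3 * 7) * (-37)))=-8170 / 48951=-0.17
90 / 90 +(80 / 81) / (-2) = 41 / 81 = 0.51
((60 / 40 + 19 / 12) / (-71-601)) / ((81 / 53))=-1961 / 653184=-0.00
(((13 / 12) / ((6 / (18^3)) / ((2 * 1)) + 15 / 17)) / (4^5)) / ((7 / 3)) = 53703 / 104570368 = 0.00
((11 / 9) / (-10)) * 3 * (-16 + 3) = 143 / 30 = 4.77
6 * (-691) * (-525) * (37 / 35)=2301030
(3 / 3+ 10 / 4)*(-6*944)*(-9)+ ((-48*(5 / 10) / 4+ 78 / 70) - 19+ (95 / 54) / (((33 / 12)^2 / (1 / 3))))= 61194765524 / 343035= 178392.19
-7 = -7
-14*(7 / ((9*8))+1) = -553 / 36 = -15.36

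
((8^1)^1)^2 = 64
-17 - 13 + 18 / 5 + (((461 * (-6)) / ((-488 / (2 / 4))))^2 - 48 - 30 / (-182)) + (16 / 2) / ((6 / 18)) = -4572983913 / 108355520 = -42.20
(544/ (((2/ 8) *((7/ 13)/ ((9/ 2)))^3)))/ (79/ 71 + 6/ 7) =30930350256/ 47971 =644771.85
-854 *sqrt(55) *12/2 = -5124 *sqrt(55) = -38000.60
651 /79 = 8.24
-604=-604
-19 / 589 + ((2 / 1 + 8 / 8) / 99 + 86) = 87976 / 1023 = 86.00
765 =765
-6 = -6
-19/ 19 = -1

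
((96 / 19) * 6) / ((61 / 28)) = 16128 / 1159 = 13.92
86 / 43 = 2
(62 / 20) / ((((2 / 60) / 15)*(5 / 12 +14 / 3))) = 16740 / 61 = 274.43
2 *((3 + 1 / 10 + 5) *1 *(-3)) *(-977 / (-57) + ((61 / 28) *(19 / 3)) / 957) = -707446251 / 848540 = -833.72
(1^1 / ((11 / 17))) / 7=17 / 77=0.22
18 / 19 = 0.95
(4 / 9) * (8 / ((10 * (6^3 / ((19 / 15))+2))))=152 / 73755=0.00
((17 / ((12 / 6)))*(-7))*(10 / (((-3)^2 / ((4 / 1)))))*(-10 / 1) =23800 / 9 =2644.44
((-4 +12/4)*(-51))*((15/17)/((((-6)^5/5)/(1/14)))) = -25/12096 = -0.00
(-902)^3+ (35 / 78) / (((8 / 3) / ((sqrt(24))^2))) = -19080640903 / 26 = -733870803.96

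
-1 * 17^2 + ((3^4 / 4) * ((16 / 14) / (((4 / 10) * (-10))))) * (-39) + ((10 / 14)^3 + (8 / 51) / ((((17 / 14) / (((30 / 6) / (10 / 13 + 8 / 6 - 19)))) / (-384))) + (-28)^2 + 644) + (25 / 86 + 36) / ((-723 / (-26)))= 5609251357440163 / 4061758761354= 1380.99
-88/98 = -44/49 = -0.90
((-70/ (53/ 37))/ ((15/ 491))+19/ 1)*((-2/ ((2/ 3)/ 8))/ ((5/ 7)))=14073752/ 265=53108.50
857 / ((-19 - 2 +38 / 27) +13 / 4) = -92556 / 1765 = -52.44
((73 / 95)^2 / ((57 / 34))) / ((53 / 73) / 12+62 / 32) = 211625248 / 1200496475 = 0.18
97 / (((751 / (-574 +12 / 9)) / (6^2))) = -1999752 / 751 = -2662.79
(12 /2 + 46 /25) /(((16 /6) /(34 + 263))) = 43659 /50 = 873.18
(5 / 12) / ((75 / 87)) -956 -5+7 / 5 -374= -79987 / 60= -1333.12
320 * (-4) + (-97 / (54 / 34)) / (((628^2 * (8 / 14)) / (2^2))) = -13629922583 / 10648368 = -1280.00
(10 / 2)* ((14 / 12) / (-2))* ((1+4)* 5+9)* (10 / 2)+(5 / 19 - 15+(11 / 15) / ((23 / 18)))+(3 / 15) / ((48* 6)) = -320930011 / 629280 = -510.00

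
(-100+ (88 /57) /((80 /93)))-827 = -925.21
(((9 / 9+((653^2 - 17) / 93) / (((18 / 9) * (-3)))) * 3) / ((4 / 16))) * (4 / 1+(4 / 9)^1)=-34066720 / 837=-40700.98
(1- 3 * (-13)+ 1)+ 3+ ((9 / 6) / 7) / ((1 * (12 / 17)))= 2481 / 56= 44.30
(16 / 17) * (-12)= -11.29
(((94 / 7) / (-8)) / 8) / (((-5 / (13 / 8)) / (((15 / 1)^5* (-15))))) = -1391934375 / 1792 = -776749.09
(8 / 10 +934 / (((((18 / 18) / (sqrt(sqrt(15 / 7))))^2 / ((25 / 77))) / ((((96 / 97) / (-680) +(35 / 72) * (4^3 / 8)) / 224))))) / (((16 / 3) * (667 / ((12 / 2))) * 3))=3 / 6670 +673570445 * sqrt(105) / 1593545686656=0.00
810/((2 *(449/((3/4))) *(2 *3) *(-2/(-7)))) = 2835/7184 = 0.39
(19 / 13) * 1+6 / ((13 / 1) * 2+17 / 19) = 11191 / 6643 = 1.68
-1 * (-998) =998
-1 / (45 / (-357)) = 119 / 15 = 7.93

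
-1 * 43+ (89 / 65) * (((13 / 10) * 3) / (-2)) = -4567 / 100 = -45.67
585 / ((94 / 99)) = 57915 / 94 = 616.12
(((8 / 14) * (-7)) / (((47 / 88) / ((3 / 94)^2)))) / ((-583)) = 72 / 5502619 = 0.00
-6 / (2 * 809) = -3 / 809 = -0.00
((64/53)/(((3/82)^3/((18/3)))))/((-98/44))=-1552652288/23373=-66429.31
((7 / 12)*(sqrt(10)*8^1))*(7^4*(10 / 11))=32211.15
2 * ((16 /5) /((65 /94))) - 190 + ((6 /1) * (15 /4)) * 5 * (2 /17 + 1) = -607853 /11050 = -55.01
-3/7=-0.43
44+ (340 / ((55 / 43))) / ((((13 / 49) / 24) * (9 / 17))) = 19504412 / 429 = 45464.83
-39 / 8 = -4.88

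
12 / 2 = 6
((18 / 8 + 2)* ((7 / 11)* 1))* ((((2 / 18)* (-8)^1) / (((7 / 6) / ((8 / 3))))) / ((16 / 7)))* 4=-952 / 99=-9.62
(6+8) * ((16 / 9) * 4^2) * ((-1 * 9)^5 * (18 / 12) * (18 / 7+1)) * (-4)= 503884800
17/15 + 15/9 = 14/5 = 2.80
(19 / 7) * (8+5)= 247 / 7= 35.29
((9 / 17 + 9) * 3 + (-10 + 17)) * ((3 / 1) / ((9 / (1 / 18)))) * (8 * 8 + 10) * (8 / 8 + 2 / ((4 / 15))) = 22385 / 54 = 414.54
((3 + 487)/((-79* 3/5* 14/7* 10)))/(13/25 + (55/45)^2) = -0.26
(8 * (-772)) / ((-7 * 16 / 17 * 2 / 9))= 29529 / 7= 4218.43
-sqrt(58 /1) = -sqrt(58) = -7.62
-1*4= -4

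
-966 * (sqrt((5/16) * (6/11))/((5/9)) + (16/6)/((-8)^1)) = 322 -4347 * sqrt(330)/110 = -395.88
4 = 4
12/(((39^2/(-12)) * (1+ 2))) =-16/507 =-0.03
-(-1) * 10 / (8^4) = 5 / 2048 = 0.00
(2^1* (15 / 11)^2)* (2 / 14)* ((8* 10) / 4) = 9000 / 847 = 10.63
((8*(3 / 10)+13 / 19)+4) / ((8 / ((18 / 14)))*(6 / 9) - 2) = 18171 / 5510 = 3.30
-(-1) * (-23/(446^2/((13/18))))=-299/3580488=-0.00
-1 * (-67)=67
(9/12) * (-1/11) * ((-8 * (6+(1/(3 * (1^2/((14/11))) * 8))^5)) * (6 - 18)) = -240447871399/6122514816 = -39.27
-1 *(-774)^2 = -599076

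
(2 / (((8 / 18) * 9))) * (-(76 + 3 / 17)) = -1295 / 34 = -38.09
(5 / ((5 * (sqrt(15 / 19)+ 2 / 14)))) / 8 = -133 / 5728+ 49 * sqrt(285) / 5728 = 0.12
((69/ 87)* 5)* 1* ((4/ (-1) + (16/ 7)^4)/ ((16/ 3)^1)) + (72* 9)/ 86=297676989/ 11976188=24.86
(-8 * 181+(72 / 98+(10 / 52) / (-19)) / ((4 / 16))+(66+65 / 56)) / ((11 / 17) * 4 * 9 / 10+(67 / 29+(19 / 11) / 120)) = -2170573521171 / 7331355941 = -296.07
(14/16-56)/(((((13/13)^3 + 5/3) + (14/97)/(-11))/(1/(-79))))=0.26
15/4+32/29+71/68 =5815/986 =5.90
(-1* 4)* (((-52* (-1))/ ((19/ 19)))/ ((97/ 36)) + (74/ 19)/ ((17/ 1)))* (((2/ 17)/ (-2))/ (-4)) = -611834/ 532627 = -1.15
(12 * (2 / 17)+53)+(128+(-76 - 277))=-170.59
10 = 10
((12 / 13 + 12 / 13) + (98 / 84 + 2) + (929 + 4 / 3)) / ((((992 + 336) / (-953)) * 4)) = -279229 / 1664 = -167.81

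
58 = 58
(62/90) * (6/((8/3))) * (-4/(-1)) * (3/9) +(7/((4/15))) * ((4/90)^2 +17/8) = 57.90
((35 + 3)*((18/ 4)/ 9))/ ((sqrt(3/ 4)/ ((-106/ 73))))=-4028*sqrt(3)/ 219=-31.86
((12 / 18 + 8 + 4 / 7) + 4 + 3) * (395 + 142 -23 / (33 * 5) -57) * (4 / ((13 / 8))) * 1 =11220512 / 585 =19180.36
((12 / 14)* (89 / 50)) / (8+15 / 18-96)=-1602 / 91525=-0.02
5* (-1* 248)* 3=-3720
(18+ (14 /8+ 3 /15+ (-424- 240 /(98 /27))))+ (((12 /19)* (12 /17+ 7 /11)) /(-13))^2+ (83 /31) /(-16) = -121936204522607331 /259253650575920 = -470.34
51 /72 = 17 /24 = 0.71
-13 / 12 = -1.08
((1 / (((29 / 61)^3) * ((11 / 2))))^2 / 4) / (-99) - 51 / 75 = -122419614917428 / 178134714056475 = -0.69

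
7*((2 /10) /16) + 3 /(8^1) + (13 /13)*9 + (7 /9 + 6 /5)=11.44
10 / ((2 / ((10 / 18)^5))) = 15625 / 59049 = 0.26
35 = 35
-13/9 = -1.44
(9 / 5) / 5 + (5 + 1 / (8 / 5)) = 1197 / 200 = 5.98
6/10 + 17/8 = 109/40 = 2.72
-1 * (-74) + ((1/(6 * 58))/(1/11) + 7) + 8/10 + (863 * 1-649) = 514747/1740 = 295.83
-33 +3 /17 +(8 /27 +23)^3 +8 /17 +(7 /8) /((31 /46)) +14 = 523885438879 /41491764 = 12626.25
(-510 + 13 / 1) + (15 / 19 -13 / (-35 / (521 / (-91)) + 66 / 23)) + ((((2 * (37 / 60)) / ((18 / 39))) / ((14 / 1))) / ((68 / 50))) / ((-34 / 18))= -32949041510327 / 66198353872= -497.73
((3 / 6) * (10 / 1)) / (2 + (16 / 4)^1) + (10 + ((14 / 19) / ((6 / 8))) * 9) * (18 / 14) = 19997 / 798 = 25.06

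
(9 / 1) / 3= 3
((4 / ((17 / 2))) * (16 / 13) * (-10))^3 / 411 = -0.47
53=53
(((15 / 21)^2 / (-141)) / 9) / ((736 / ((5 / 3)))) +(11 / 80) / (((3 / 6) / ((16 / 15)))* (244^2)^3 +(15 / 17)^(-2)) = -2782100211246452015 / 3055762015097546639338272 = -0.00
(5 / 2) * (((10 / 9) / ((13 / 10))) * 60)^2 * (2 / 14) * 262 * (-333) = -96940000000 / 1183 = -81944209.64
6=6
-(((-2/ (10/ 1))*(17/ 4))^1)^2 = -289/ 400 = -0.72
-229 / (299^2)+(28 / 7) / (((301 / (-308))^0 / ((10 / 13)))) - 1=185450 / 89401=2.07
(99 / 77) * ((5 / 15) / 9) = 1 / 21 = 0.05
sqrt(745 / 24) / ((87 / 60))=5*sqrt(4470) / 87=3.84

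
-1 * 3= -3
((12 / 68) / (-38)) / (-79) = 3 / 51034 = 0.00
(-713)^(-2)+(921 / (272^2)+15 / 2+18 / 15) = 1638427395341 / 188055860480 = 8.71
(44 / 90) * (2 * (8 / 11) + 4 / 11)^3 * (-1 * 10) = -32000 / 1089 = -29.38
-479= -479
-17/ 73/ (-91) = 17/ 6643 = 0.00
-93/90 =-31/30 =-1.03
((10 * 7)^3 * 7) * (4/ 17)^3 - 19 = 153570653/ 4913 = 31258.02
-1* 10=-10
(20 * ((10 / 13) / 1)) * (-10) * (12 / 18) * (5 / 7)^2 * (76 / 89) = -7600000 / 170079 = -44.69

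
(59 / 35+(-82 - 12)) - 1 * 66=-5541 / 35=-158.31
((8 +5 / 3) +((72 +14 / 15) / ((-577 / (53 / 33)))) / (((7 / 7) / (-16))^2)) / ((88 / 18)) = -8.65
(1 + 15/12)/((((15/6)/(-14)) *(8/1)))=-63/40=-1.58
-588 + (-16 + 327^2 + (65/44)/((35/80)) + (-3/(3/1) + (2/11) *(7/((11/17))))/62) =5583729189/52514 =106328.39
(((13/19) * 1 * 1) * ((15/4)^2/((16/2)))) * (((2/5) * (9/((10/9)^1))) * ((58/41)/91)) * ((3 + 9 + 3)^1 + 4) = 21141/18368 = 1.15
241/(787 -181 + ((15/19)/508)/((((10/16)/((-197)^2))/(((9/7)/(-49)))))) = 199465819/499465668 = 0.40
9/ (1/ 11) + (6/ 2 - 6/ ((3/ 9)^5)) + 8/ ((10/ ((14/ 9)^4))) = -44329916/ 32805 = -1351.32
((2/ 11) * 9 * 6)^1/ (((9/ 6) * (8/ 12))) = 108/ 11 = 9.82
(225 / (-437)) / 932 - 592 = -241112353 / 407284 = -592.00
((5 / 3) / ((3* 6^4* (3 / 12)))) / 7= 5 / 20412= 0.00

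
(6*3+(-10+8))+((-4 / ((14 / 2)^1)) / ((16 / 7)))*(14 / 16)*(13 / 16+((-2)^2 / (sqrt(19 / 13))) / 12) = 8101 / 512-7*sqrt(247) / 1824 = 15.76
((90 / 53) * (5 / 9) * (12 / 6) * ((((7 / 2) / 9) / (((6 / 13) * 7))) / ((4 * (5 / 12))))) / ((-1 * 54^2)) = -65 / 1390932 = -0.00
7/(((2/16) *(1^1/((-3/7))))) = -24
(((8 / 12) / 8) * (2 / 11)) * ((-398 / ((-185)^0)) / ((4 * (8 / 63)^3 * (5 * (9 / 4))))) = -1842939 / 28160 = -65.45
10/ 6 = 5/ 3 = 1.67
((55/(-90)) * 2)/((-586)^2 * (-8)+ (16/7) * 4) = 7/15733728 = 0.00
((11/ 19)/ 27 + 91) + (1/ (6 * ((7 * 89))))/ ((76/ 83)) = 232723643/ 2556792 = 91.02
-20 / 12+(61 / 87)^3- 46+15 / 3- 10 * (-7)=18226063 / 658503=27.68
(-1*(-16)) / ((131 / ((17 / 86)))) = 0.02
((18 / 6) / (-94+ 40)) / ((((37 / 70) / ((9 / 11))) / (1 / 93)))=-35 / 37851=-0.00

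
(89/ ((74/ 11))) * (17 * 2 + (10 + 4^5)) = 522786/ 37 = 14129.35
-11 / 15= -0.73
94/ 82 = 1.15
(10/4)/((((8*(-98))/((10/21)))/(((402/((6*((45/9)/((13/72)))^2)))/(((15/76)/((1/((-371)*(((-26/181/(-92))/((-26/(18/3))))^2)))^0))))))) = -215137/320060160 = -0.00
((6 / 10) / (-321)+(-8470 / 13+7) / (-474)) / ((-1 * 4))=-1492201 / 4395560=-0.34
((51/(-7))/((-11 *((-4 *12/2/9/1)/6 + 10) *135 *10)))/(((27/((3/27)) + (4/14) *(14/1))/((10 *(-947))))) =-16099/8178170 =-0.00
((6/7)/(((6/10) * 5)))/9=0.03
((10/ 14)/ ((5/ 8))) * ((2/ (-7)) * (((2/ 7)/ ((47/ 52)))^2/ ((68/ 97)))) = -4196608/ 90164753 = -0.05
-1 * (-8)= 8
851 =851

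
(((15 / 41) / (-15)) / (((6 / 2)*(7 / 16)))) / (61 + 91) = -2 / 16359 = -0.00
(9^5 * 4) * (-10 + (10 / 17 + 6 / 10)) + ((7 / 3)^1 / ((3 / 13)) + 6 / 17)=-1592189231 / 765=-2081293.11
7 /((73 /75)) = 525 /73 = 7.19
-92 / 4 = -23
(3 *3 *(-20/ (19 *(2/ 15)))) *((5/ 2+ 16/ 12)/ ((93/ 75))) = -129375/ 589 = -219.65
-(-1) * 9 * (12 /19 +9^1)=1647 /19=86.68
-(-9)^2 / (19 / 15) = -1215 / 19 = -63.95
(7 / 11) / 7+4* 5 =20.09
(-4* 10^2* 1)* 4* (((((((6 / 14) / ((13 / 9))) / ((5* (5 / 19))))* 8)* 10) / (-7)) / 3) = 875520 / 637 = 1374.44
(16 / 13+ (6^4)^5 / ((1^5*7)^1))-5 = 47530059720818345 / 91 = 522308348580421.37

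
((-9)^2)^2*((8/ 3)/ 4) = 4374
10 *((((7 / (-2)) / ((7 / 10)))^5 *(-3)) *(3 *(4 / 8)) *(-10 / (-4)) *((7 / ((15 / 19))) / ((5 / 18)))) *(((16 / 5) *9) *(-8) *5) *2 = -25855200000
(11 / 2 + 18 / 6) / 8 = 17 / 16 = 1.06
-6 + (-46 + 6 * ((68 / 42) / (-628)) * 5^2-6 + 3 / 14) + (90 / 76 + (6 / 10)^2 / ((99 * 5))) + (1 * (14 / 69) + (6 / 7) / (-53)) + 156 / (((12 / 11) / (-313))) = -4705546968064433 / 104997498375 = -44815.80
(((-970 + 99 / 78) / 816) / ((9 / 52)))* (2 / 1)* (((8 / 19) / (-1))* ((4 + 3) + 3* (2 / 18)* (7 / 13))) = 14104720 / 340119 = 41.47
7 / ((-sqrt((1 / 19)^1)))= -30.51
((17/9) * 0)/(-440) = 0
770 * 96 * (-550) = -40656000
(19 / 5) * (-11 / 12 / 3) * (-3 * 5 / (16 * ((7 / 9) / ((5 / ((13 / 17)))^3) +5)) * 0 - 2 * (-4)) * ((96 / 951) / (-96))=418 / 42795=0.01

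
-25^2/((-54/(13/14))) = 8125/756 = 10.75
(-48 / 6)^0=1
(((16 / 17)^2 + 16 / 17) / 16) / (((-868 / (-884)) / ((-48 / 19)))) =-20592 / 70091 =-0.29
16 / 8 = 2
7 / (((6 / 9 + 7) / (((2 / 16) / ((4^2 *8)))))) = 21 / 23552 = 0.00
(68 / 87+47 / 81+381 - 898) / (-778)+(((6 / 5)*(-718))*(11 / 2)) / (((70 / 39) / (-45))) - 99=3796544639747 / 31981635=118710.15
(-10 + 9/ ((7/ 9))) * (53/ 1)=583/ 7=83.29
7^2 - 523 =-474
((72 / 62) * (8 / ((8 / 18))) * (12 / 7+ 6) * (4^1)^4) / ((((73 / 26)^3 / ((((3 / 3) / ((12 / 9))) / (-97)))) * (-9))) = 13120413696 / 8188418833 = 1.60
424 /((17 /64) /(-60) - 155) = -1628160 /595217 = -2.74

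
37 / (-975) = -37 / 975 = -0.04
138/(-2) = -69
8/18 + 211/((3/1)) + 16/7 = 73.06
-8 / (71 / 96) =-768 / 71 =-10.82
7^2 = 49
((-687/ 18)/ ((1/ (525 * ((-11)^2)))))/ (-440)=88165/ 16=5510.31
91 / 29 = 3.14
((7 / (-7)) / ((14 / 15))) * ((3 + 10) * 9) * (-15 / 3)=8775 / 14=626.79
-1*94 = -94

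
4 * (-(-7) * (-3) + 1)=-80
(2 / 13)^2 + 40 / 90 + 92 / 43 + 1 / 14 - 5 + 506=461189717 / 915642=503.68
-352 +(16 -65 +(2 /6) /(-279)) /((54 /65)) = -9287803 /22599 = -410.98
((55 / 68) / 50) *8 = 11 / 85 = 0.13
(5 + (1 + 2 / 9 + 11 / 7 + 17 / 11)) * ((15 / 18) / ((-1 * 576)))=-4045 / 299376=-0.01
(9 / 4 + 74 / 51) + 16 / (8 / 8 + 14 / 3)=1331 / 204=6.52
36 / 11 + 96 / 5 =1236 / 55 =22.47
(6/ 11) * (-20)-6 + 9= -87/ 11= -7.91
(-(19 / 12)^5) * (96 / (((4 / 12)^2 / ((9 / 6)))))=-2476099 / 192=-12896.35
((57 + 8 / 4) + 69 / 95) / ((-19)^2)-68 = -2326386 / 34295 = -67.83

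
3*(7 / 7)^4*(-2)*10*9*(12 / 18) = -360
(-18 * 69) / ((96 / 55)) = -11385 / 16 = -711.56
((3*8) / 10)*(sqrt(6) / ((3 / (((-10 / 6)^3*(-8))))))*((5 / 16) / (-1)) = -250*sqrt(6) / 27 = -22.68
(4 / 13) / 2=2 / 13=0.15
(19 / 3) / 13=19 / 39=0.49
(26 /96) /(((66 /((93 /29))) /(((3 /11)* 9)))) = 3627 /112288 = 0.03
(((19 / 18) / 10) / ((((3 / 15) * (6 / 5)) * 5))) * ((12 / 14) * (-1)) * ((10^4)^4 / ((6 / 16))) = -380000000000000000 / 189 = -2010582010582010.58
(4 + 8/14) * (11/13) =352/91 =3.87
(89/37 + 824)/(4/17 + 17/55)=28589495/18833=1518.05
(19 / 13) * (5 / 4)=95 / 52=1.83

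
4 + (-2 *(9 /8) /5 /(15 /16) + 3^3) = 763 /25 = 30.52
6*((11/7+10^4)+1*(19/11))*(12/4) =13864572/77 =180059.38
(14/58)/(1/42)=10.14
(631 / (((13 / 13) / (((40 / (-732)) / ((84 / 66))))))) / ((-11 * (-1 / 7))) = -3155 / 183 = -17.24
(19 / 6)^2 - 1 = 325 / 36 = 9.03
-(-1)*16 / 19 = 16 / 19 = 0.84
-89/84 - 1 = -173/84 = -2.06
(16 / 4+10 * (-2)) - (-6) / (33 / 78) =-1.82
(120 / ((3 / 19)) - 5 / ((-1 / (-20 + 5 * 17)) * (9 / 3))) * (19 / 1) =49495 / 3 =16498.33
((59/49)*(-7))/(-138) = 59/966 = 0.06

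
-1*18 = -18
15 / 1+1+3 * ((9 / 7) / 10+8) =2827 / 70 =40.39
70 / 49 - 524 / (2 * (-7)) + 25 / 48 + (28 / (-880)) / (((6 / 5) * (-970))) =35293717 / 896280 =39.38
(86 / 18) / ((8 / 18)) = 43 / 4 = 10.75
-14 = -14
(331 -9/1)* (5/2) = 805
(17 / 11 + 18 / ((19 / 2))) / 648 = 719 / 135432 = 0.01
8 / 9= 0.89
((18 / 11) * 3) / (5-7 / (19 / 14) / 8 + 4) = 4104 / 6985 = 0.59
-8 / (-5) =8 / 5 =1.60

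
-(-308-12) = 320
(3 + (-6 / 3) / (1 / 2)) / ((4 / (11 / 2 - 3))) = -5 / 8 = -0.62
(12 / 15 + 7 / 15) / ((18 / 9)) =19 / 30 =0.63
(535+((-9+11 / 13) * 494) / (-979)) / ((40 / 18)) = 4750137 / 19580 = 242.60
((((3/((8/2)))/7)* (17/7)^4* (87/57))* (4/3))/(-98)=-2422109/31294634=-0.08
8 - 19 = -11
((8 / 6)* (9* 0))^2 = 0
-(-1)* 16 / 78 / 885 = 8 / 34515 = 0.00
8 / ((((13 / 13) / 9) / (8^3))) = 36864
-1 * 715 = -715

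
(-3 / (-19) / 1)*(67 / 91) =201 / 1729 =0.12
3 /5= 0.60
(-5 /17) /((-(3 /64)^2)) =20480 /153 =133.86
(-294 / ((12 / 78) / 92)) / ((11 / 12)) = -2109744 / 11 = -191794.91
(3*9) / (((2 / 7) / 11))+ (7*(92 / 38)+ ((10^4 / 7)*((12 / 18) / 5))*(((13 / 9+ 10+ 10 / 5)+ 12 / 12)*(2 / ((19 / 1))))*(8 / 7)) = 69751835 / 50274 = 1387.43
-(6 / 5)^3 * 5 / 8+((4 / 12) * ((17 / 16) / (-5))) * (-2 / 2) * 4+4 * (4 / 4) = 961 / 300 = 3.20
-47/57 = -0.82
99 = 99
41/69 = 0.59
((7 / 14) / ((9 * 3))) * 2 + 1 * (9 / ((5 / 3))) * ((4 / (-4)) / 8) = -0.64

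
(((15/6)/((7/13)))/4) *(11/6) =715/336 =2.13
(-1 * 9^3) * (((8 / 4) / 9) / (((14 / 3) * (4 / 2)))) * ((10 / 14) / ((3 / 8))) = -1620 / 49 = -33.06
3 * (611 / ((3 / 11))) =6721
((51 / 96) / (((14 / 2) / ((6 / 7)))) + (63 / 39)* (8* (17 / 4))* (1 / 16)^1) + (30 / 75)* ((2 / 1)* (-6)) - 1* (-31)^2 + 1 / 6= -147091289 / 152880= -962.14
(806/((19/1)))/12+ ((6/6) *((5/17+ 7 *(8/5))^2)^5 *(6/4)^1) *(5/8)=135500765154813191554069407678979/3590989135174781250000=37733549184.97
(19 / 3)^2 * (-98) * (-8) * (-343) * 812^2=-64007290455808 / 9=-7111921161756.44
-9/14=-0.64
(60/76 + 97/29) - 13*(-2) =16604/551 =30.13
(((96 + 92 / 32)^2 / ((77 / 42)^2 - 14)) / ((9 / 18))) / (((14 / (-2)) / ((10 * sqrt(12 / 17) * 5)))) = 20111175 * sqrt(51) / 13022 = 11029.22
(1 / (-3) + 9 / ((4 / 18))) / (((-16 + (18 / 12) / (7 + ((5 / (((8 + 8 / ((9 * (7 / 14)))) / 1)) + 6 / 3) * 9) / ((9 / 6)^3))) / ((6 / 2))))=-7.58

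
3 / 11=0.27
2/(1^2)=2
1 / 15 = 0.07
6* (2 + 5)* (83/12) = 581/2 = 290.50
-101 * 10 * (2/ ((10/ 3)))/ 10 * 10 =-606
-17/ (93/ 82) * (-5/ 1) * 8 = 55760/ 93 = 599.57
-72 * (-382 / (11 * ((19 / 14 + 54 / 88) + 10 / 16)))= 513408 / 533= 963.24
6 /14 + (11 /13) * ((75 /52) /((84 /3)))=8937 /18928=0.47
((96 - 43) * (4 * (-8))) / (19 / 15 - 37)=3180 / 67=47.46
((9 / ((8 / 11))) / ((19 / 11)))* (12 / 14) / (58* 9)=363 / 30856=0.01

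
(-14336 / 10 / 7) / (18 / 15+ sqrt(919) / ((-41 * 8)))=-660996096 / 3850049- 1679360 * sqrt(919) / 3850049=-184.91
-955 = -955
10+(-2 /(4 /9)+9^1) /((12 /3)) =89 /8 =11.12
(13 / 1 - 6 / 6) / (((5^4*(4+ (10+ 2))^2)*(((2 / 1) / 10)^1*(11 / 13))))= 39 / 88000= 0.00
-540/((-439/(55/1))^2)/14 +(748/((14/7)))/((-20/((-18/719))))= -665770149/4849823965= -0.14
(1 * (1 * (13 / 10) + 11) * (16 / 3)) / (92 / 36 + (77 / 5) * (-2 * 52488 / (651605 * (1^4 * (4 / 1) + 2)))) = 1923537960 / 62809847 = 30.62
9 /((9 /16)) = 16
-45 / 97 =-0.46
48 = 48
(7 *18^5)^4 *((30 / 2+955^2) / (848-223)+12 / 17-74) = 90147770316963702446114700930318336 / 2125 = 42422480149159389386406920000000.00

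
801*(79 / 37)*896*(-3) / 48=-3543624 / 37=-95773.62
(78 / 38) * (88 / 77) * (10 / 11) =3120 / 1463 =2.13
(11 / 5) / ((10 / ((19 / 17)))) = 209 / 850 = 0.25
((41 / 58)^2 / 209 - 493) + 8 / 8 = -345911711 / 703076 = -492.00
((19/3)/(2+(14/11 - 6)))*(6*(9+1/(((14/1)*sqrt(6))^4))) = -125.40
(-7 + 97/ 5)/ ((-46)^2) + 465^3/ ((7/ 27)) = 14360788788967/ 37030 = 387814982.15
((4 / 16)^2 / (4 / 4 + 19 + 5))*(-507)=-507 / 400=-1.27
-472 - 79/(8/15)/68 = -474.18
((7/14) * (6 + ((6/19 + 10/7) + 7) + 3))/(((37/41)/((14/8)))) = 12095/703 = 17.20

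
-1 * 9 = -9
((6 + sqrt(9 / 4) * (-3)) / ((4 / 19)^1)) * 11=627 / 8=78.38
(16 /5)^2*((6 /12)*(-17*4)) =-8704 /25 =-348.16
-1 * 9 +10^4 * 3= 29991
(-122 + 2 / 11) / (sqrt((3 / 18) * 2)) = -1340 * sqrt(3) / 11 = -211.00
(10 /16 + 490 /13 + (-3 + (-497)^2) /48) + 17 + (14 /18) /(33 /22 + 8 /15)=49498979 /9516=5201.66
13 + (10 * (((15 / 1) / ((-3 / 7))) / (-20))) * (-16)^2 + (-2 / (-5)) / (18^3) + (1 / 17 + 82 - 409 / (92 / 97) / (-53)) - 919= 3664.20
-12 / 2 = -6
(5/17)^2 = 25/289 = 0.09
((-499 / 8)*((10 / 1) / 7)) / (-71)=2495 / 1988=1.26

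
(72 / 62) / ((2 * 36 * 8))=1 / 496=0.00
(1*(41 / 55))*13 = 533 / 55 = 9.69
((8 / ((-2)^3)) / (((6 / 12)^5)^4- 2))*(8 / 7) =8388608 / 14680057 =0.57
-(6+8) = -14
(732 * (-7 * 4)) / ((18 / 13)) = -44408 / 3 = -14802.67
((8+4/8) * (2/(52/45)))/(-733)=-765/38116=-0.02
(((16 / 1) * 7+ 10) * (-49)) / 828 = -2989 / 414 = -7.22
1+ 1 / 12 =13 / 12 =1.08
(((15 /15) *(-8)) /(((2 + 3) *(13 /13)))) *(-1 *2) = 3.20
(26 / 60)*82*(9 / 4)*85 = 6795.75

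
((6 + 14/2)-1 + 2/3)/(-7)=-38/21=-1.81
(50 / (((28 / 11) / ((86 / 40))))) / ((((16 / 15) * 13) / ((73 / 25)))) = 103587 / 11648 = 8.89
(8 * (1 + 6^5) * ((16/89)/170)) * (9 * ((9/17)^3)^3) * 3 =5206410679022784/897117285699805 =5.80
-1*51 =-51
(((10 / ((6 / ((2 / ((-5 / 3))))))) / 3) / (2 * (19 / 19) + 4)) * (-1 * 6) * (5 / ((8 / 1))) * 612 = 255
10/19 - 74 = -1396/19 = -73.47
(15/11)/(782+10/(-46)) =345/197791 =0.00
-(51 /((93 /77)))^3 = -2242946629 /29791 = -75289.40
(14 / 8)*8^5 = 57344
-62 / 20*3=-93 / 10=-9.30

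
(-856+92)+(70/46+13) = -17238/23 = -749.48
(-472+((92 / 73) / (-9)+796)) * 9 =212776 / 73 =2914.74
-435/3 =-145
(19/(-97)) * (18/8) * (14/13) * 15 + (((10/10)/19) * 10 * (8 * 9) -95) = -64.22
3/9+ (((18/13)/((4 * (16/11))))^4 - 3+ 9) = 569307382387/89845137408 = 6.34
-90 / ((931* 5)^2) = -18 / 4333805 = -0.00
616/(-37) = -616/37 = -16.65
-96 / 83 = -1.16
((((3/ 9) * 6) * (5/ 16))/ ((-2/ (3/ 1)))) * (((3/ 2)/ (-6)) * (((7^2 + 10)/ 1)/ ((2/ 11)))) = 9735/ 128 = 76.05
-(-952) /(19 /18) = 17136 /19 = 901.89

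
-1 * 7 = -7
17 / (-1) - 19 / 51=-886 / 51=-17.37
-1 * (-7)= 7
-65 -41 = -106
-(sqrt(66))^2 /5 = -66 /5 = -13.20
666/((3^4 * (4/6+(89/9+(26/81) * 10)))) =666/1115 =0.60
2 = 2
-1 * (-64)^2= -4096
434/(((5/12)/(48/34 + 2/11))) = 1551984/935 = 1659.88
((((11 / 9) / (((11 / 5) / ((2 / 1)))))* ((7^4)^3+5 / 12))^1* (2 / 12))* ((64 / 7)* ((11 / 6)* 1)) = 73081996423480 / 1701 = 42964136639.32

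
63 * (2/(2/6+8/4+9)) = 189/17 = 11.12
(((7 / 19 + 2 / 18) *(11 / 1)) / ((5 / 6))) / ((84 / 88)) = 6.63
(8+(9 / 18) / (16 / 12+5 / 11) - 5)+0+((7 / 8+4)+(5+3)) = 7625 / 472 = 16.15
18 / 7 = 2.57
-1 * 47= -47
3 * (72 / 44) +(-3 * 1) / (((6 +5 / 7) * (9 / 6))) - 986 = -507378 / 517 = -981.39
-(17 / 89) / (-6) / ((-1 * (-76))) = 17 / 40584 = 0.00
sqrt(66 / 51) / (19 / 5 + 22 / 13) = 65 *sqrt(374) / 6069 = 0.21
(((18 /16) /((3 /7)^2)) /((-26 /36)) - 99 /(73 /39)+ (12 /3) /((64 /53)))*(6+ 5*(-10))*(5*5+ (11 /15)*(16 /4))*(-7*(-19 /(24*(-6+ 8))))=540395474311 /2733120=197721.09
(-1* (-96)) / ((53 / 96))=9216 / 53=173.89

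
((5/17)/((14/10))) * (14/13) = 50/221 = 0.23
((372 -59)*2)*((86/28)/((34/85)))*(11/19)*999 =739504755/266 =2780093.06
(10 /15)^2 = 4 /9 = 0.44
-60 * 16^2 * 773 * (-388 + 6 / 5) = 4592584704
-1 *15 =-15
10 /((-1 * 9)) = -10 /9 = -1.11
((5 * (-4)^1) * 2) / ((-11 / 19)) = 760 / 11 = 69.09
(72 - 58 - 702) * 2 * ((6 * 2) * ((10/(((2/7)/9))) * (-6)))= 31207680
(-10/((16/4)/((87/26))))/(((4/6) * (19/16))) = -2610/247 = -10.57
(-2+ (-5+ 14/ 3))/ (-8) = 7/ 24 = 0.29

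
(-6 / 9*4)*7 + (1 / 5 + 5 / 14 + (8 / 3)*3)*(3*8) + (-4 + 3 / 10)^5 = -506.73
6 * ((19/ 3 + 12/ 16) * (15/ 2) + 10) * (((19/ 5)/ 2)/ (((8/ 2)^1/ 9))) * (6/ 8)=155439/ 128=1214.37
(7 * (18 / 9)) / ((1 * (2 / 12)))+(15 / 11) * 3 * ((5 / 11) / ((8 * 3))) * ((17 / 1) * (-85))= -27063 / 968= -27.96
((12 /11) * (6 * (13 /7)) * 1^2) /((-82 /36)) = -5.34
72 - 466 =-394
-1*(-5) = 5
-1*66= -66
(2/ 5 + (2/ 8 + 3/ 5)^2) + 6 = 2849/ 400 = 7.12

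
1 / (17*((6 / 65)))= 65 / 102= 0.64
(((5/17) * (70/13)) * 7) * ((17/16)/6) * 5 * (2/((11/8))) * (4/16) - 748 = -1277443/1716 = -744.43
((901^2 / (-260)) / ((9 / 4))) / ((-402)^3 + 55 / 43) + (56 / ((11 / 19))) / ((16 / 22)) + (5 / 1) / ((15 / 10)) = 136.33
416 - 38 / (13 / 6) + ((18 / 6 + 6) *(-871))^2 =798854153 / 13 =61450319.46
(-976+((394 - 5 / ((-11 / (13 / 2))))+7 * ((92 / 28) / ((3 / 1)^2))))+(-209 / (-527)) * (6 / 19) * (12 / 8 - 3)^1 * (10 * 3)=-60742475 / 104346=-582.13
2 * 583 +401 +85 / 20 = 6285 / 4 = 1571.25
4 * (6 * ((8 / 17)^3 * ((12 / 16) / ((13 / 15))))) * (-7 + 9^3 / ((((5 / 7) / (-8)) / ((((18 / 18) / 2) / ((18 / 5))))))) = -157731840 / 63869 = -2469.61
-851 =-851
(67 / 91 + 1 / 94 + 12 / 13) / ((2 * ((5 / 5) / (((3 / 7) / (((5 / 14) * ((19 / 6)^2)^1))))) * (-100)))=-77139 / 77199850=-0.00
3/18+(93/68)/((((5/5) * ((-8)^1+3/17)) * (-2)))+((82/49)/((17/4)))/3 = 146365/379848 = 0.39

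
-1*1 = -1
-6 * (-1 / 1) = 6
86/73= 1.18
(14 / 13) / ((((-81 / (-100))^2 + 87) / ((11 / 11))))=20000 / 1627899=0.01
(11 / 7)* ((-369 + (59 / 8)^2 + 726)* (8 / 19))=289619 / 1064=272.20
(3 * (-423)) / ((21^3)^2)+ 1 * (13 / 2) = 41294705 / 6353046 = 6.50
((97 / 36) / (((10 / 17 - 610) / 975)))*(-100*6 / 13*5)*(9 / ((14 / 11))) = 102031875 / 14504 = 7034.74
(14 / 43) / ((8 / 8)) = 14 / 43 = 0.33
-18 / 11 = -1.64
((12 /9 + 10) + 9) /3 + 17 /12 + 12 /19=6037 /684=8.83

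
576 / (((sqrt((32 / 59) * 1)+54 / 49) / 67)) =1506187872 / 23803-92659392 * sqrt(118) / 23803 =20991.02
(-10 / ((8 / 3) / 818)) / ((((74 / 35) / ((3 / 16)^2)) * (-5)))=386505 / 37888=10.20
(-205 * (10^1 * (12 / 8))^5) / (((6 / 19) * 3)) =-328640625 / 2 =-164320312.50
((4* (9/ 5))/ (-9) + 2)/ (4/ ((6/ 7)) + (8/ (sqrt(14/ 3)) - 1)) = -1386/ 85 + 216* sqrt(42)/ 85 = 0.16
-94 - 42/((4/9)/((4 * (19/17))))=-8780/17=-516.47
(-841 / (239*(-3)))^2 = 707281 / 514089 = 1.38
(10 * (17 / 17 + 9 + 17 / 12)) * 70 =7991.67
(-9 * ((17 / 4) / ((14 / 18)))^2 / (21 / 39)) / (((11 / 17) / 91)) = -605286513 / 8624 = -70186.28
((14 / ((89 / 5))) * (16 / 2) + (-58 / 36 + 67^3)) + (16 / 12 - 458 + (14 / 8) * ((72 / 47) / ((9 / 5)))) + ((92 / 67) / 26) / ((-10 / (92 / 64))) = 787792641264937 / 2623242960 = 300312.50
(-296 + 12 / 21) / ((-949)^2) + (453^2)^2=265474782046893899 / 6304207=42110733681.00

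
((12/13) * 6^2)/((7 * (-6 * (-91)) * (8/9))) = 0.01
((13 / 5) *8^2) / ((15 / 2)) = 1664 / 75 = 22.19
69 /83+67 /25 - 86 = -171164 /2075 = -82.49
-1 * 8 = -8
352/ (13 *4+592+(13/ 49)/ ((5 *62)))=5346880/ 9782373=0.55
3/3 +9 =10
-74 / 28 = -37 / 14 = -2.64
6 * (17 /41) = 102 /41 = 2.49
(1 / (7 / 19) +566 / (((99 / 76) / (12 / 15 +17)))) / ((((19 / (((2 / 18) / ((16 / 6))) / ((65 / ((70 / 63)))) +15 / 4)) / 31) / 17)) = 1957845110497 / 2432430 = 804892.68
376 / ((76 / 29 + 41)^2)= 316216 / 1600225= 0.20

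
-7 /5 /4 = -7 /20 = -0.35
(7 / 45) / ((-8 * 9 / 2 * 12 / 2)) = -7 / 9720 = -0.00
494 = 494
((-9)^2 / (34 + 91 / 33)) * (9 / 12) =8019 / 4852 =1.65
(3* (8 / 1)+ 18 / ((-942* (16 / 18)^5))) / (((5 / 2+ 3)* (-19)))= -123292677 / 537608192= -0.23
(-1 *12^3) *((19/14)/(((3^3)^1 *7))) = -608/49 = -12.41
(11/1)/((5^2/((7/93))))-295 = -294.97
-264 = -264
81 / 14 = 5.79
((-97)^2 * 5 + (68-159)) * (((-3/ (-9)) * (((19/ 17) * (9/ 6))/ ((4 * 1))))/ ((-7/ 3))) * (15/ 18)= -131195/ 56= -2342.77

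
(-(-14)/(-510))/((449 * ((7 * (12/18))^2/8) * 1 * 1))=-6/267155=-0.00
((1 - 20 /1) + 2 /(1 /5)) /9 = -1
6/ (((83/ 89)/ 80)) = 514.70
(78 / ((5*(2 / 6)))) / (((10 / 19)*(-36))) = -247 / 100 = -2.47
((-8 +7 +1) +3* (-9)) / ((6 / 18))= -81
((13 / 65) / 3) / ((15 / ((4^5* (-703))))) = -719872 / 225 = -3199.43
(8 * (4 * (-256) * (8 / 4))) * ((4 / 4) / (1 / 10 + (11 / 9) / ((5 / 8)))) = -294912 / 37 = -7970.59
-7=-7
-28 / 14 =-2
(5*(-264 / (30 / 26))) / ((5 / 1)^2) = -45.76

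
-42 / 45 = -14 / 15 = -0.93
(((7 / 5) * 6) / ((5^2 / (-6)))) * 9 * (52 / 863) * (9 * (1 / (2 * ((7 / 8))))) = -606528 / 107875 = -5.62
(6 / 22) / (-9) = -1 / 33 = -0.03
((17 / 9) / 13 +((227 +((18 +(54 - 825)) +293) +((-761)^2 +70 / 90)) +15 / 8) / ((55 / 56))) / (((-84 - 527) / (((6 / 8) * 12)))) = -3792892492 / 436865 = -8682.07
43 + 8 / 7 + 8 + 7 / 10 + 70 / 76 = 35753 / 665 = 53.76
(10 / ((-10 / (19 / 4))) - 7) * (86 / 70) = -2021 / 140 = -14.44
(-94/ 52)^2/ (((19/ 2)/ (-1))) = -2209/ 6422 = -0.34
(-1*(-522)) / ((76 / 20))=2610 / 19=137.37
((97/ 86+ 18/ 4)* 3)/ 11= 66/ 43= 1.53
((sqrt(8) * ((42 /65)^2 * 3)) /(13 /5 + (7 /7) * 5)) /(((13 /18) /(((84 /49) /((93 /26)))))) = 108864 * sqrt(2) /497705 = 0.31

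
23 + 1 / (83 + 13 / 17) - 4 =27073 / 1424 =19.01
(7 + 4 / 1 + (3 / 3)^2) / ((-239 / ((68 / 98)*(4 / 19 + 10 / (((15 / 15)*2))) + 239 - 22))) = -2464716 / 222509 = -11.08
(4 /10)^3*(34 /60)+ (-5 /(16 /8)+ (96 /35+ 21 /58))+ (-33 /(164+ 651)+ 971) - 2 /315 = 180838606156 /186125625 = 971.59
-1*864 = -864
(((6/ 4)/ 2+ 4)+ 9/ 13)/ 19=283/ 988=0.29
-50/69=-0.72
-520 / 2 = -260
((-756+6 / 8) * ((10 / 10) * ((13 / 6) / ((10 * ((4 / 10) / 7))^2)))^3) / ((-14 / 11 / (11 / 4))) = 4499197916213 / 9437184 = 476752.17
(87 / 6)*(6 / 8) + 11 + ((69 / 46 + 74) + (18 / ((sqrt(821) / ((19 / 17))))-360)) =-2101 / 8 + 342*sqrt(821) / 13957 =-261.92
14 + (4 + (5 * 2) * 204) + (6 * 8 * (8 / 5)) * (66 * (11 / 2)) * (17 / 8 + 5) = 1003458 / 5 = 200691.60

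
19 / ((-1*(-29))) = 19 / 29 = 0.66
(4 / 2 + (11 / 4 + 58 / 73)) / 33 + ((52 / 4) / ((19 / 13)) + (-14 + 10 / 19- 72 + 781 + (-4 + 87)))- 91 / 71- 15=10026196843 / 12998964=771.31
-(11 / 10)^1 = -11 / 10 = -1.10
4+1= 5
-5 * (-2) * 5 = 50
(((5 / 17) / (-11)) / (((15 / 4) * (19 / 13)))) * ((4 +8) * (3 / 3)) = -0.06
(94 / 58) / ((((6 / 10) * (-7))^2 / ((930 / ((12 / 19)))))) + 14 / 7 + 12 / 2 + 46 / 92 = 1838894 / 12789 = 143.79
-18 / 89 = -0.20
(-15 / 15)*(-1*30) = 30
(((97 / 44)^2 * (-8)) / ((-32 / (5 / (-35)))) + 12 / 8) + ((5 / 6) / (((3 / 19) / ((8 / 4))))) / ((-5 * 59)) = 37150541 / 28784448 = 1.29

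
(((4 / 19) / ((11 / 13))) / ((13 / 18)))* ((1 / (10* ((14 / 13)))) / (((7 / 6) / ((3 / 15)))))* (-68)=-95472 / 256025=-0.37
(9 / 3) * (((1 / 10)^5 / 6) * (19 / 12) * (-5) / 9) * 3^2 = -19 / 480000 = -0.00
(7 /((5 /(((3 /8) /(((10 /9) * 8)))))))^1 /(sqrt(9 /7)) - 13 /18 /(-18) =13 /324 + 63 * sqrt(7) /3200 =0.09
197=197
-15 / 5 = -3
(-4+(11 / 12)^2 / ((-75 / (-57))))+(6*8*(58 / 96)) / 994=-5961997 / 1789200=-3.33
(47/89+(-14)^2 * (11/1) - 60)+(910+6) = 268115/89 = 3012.53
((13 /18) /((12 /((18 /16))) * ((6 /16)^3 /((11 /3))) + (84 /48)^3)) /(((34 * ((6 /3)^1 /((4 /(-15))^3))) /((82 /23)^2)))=-492304384 /1060143177375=-0.00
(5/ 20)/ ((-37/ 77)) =-77/ 148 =-0.52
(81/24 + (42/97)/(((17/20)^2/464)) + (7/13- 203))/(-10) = -7.90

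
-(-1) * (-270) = -270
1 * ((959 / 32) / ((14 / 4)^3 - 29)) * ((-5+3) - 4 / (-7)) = -685 / 222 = -3.09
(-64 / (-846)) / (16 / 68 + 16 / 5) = 680 / 30879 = 0.02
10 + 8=18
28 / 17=1.65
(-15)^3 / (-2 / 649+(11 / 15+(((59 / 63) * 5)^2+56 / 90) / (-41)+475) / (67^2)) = -1600048087320375 / 48723667673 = -32839.24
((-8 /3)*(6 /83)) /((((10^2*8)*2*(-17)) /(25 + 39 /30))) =263 /1411000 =0.00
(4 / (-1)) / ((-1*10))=2 / 5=0.40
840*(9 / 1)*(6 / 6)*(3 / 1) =22680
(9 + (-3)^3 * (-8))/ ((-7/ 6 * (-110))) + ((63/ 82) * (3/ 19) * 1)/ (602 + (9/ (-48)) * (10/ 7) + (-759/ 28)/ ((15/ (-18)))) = 18678605265/ 10652560919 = 1.75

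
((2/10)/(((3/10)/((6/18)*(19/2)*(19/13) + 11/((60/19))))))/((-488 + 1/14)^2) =68894/3033066465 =0.00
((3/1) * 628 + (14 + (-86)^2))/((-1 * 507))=-3098/169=-18.33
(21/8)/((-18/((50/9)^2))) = -4375/972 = -4.50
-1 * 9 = -9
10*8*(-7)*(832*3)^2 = -3488808960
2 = 2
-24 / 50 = -12 / 25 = -0.48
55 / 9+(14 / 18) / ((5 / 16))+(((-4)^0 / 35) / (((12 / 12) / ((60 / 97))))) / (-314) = 8.60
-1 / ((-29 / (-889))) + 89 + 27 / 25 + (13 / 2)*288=1400283 / 725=1931.42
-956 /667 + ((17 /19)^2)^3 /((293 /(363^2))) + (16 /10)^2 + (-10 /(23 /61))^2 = 4944453495271529517 /5286678552583825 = 935.27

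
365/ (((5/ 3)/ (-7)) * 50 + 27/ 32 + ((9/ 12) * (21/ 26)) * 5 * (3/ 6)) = -3188640/ 83399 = -38.23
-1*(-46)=46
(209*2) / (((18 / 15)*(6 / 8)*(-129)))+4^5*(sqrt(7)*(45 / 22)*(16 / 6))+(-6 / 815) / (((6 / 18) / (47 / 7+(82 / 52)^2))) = -8515191211 / 2238744690+61440*sqrt(7) / 11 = 14773.92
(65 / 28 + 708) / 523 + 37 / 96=612793 / 351456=1.74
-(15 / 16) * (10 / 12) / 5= -5 / 32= -0.16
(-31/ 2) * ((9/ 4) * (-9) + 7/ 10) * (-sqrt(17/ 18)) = -12121 * sqrt(34)/ 240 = -294.49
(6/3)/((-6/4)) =-4/3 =-1.33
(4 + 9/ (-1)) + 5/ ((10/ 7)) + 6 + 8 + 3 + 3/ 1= 37/ 2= 18.50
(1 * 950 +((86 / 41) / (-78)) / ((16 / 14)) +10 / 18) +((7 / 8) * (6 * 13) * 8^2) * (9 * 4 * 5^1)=30209223857 / 38376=787190.53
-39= -39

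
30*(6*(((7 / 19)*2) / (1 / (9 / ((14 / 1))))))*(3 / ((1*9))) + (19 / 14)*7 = 1441 / 38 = 37.92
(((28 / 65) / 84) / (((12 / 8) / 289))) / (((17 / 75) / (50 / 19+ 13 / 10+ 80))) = 271099 / 741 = 365.86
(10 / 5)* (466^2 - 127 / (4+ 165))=73398474 / 169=434310.50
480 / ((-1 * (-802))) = 0.60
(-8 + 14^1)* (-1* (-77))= 462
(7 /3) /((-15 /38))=-266 /45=-5.91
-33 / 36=-11 / 12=-0.92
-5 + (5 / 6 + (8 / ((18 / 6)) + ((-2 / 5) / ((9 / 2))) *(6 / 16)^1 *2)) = -47 / 30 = -1.57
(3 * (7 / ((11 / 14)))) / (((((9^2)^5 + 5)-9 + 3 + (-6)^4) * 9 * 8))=49 / 460255711872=0.00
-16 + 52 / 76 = -291 / 19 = -15.32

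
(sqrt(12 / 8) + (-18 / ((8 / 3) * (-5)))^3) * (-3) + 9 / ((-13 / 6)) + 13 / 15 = -14.34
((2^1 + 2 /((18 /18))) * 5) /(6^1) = 3.33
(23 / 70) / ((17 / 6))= 69 / 595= 0.12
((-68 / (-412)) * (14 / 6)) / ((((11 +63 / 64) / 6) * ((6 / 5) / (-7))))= -266560 / 237003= -1.12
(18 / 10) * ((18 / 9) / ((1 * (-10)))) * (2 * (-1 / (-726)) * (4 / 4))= -0.00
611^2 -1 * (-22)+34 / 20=3733447 / 10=373344.70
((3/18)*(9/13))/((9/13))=1/6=0.17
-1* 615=-615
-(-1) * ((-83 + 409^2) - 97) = 167101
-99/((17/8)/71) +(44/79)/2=-4441954/1343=-3307.49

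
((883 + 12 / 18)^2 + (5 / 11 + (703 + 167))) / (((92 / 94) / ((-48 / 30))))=-14549693368 / 11385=-1277970.43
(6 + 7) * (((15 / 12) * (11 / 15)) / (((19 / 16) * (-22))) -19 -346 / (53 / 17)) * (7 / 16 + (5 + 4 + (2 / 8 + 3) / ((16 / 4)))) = -209351207 / 12084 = -17324.66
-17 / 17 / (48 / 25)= -25 / 48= -0.52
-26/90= -13/45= -0.29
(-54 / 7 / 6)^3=-729 / 343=-2.13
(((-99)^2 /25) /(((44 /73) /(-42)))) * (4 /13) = -2731806 /325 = -8405.56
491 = 491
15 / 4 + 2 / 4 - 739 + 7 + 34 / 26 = -37775 / 52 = -726.44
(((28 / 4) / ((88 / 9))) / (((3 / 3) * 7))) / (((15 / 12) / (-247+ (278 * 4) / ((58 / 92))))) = 35991 / 290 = 124.11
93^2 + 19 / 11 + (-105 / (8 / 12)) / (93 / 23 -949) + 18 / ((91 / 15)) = 376542195109 / 43511468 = 8653.86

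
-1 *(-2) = 2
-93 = -93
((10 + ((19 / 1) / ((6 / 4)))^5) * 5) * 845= 334778851550 / 243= 1377690747.12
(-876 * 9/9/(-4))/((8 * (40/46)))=5037/160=31.48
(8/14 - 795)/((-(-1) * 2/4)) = -1588.86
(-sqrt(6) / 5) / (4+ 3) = -sqrt(6) / 35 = -0.07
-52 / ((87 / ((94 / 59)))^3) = -43190368 / 135242687637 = -0.00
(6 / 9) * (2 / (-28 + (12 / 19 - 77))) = -76 / 5949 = -0.01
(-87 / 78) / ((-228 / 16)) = 58 / 741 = 0.08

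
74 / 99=0.75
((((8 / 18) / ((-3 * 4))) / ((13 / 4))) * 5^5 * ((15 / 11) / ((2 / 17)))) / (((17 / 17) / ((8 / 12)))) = -1062500 / 3861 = -275.19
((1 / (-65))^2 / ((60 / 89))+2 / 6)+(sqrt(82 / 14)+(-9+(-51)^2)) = sqrt(287) / 7+657156589 / 253500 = 2594.75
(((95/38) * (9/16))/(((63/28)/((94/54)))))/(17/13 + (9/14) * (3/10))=106925/147474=0.73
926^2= 857476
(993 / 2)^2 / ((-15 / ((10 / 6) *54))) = -2958147 / 2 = -1479073.50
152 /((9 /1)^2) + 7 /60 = 3229 /1620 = 1.99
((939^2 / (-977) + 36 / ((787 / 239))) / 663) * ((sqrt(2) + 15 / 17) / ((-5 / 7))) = 4798558233 / 2888753543 + 1599519411 * sqrt(2) / 849633395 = 4.32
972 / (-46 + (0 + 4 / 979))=-158598 / 7505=-21.13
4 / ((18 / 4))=8 / 9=0.89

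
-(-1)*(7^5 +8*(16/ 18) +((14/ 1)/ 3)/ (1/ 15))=151957/ 9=16884.11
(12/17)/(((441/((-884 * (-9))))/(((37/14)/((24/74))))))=103.77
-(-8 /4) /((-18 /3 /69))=-23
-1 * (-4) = 4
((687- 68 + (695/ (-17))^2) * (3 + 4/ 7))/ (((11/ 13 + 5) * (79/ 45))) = 2420130375/ 3036523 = 797.01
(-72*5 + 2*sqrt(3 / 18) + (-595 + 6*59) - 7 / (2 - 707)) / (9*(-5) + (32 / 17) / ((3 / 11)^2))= 21608598 / 708055 - 51*sqrt(6) / 3013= 30.48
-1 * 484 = -484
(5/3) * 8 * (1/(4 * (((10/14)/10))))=140/3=46.67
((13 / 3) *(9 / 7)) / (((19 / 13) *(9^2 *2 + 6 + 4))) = 507 / 22876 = 0.02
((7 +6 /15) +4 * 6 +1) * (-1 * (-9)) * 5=1458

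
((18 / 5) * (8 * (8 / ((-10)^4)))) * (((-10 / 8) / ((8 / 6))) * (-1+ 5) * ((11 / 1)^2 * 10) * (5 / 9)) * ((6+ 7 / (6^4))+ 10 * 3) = -2091.19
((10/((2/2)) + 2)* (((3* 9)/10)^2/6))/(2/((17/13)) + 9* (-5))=-12393/36950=-0.34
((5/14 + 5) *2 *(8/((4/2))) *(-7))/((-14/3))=450/7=64.29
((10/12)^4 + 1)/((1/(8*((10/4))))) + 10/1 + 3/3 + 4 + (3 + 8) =18029/324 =55.65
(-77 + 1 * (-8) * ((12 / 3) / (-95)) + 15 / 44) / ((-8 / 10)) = 319027 / 3344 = 95.40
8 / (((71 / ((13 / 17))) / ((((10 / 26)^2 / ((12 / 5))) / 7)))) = 250 / 329511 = 0.00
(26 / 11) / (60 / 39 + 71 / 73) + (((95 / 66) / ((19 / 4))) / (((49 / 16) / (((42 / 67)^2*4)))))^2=5609851414294 / 5810434682503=0.97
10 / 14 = 5 / 7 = 0.71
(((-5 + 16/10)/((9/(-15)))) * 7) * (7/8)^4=285719/12288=23.25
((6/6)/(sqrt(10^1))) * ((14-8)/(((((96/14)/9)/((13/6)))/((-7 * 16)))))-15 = -1911 * sqrt(10)/10-15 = -619.31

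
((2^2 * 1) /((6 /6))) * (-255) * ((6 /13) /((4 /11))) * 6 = -100980 /13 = -7767.69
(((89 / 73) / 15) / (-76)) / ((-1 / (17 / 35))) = 0.00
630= 630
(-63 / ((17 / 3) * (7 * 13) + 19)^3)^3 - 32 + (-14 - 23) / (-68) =-37582880993000189460061829112621 / 1194780695429646041738436149248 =-31.46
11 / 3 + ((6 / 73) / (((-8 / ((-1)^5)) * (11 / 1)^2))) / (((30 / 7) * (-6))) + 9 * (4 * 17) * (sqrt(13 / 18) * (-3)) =2591011 / 706640 -306 * sqrt(26) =-1556.63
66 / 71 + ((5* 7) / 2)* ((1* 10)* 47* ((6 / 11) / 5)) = 701496 / 781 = 898.20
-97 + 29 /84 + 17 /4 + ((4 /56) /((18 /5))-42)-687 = -206989 /252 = -821.38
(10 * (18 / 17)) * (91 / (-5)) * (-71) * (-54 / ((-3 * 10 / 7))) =14653548 / 85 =172394.68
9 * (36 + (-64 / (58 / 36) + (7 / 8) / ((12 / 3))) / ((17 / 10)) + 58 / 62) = 30143745 / 244528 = 123.27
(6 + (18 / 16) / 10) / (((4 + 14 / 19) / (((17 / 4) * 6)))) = 52649 / 1600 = 32.91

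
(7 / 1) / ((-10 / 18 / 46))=-2898 / 5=-579.60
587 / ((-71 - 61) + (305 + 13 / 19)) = 11153 / 3300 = 3.38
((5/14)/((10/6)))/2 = 3/28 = 0.11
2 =2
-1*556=-556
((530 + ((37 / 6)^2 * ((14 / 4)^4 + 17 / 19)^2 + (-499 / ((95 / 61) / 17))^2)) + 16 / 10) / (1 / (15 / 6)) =282207888859441 / 3696640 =76341728.94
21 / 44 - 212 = -9307 / 44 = -211.52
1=1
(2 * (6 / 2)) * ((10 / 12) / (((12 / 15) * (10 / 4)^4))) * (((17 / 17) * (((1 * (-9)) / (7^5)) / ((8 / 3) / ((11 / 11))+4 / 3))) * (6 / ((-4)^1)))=27 / 840350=0.00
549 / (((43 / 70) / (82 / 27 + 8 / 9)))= 452620 / 129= 3508.68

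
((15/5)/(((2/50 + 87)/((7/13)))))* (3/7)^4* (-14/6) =-2025/1386112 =-0.00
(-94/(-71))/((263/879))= 82626/18673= 4.42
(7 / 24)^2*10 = 245 / 288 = 0.85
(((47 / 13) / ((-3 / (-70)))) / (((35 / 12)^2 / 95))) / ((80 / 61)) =326838 / 455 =718.33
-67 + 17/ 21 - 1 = -1411/ 21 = -67.19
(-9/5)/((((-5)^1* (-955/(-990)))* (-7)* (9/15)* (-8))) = 297/26740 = 0.01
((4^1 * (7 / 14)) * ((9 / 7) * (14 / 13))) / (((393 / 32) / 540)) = 207360 / 1703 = 121.76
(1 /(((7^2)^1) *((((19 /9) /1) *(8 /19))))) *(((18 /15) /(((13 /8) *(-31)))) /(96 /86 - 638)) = 1161 /1351978355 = 0.00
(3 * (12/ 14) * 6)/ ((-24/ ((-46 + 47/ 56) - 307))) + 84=310.39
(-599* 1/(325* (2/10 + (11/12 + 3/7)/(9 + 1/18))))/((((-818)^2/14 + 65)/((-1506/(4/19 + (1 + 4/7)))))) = 638845530316/6841681997215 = 0.09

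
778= 778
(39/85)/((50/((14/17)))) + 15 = 542148/36125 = 15.01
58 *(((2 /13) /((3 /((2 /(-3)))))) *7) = -1624 /117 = -13.88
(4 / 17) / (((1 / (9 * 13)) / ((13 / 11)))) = 6084 / 187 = 32.53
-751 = -751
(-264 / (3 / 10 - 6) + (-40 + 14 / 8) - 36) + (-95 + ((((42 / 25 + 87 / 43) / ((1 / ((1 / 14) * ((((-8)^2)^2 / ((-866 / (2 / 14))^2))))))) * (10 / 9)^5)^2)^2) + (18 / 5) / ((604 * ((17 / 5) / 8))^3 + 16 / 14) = -511007254630107541573910615941980235492088679671020114333178278615397 / 4156753871253640608555920644818365354267905364243435833843688211204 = -122.93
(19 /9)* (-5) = -95 /9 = -10.56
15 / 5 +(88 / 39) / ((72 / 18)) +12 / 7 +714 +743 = 399202 / 273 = 1462.28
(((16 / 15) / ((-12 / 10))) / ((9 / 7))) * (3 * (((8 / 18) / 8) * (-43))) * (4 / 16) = 301 / 243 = 1.24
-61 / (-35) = 1.74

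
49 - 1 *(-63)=112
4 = 4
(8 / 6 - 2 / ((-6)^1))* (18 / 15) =2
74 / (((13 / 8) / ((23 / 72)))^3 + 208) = 900358 / 4132349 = 0.22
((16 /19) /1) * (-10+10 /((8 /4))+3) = -32 /19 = -1.68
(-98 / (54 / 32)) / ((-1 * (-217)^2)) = 32 / 25947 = 0.00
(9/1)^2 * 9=729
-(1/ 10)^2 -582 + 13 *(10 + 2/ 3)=-133003/ 300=-443.34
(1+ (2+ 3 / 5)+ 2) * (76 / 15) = 2128 / 75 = 28.37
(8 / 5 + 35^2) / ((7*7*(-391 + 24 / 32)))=-24532 / 382445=-0.06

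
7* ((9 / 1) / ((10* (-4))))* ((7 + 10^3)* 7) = -444087 / 40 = -11102.18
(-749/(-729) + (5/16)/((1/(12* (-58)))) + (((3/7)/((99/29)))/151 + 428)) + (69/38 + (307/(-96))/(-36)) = 4399670066513/20613833856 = 213.43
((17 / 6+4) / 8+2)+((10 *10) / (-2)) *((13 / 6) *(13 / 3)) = -67189 / 144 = -466.59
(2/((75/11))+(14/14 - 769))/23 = -57578/1725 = -33.38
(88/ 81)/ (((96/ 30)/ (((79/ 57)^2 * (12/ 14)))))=343255/ 614061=0.56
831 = 831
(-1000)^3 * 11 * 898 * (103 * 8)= -8139472000000000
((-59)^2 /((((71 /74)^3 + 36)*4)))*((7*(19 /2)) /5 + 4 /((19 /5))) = 480833074611 /1419867625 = 338.65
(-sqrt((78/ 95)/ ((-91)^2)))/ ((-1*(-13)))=-sqrt(7410)/ 112385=-0.00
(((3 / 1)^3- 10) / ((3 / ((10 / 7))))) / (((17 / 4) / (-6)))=-80 / 7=-11.43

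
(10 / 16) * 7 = 35 / 8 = 4.38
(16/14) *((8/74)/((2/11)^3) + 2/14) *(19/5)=713716/9065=78.73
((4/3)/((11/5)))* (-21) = -140/11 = -12.73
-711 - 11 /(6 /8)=-2177 /3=-725.67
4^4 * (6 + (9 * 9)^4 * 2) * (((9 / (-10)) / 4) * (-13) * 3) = 967001607936 / 5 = 193400321587.20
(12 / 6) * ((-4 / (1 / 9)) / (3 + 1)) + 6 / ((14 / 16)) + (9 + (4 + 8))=69 / 7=9.86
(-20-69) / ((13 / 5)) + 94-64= -55 / 13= -4.23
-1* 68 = -68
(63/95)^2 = 0.44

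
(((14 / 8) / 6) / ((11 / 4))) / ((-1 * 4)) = -7 / 264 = -0.03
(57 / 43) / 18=19 / 258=0.07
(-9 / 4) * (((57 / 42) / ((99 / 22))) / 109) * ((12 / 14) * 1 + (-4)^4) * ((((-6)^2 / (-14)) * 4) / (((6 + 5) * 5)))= 614916 / 2056285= 0.30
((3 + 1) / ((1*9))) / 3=4 / 27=0.15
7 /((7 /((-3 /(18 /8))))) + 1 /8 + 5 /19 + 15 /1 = 6409 /456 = 14.05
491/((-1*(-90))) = 5.46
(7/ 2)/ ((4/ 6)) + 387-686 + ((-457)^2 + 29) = 208584.25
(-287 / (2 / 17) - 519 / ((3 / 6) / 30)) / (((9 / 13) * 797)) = -873067 / 14346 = -60.86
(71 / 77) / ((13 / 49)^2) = 24353 / 1859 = 13.10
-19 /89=-0.21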